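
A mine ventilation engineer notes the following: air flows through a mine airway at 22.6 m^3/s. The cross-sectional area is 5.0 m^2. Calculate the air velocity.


Velocity = flow rate / cross-sectional area
= 22.6 / 5.0
= 4.52 m/s

4.52 m/s


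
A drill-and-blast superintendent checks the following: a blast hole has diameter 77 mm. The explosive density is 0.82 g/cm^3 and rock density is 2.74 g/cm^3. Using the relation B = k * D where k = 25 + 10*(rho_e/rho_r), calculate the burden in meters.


First, compute k:
rho_e / rho_r = 0.82 / 2.74 = 0.299270073
k = 25 + 10 * 0.299270073 = 27.99270073
Then, compute burden:
B = k * D / 1000 = 27.99270073 * 77 / 1000
= 2155.437956 / 1000
= 2.1554 m

2.1554 m


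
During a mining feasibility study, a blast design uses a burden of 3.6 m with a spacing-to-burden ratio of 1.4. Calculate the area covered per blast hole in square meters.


18.144 m^2

First, find the spacing:
Spacing = burden * ratio = 3.6 * 1.4
= 5.04 m
Then, calculate the area:
Area = burden * spacing = 3.6 * 5.04
= 18.144 m^2


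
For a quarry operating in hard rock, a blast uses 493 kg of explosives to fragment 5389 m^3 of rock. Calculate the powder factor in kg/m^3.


0.0915 kg/m^3

Powder factor = explosive mass / rock volume
= 493 / 5389
= 0.0915 kg/m^3


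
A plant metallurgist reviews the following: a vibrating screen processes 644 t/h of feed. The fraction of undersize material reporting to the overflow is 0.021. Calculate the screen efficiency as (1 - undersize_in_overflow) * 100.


Screen efficiency = (1 - fraction of undersize in overflow) * 100
= (1 - 0.021) * 100
= 0.979 * 100
= 97.9%

97.9%


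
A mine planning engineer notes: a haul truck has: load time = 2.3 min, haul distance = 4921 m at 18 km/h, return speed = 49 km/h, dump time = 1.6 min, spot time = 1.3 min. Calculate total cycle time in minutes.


Convert haul speed to m/min: 18 * 1000/60 = 300 m/min
Haul time = 4921 / 300 = 16.40333333 min
Convert return speed to m/min: 49 * 1000/60 = 816.6666667 m/min
Return time = 4921 / 816.6666667 = 6.025714286 min
Total cycle time:
= 2.3 + 16.40333333 + 1.6 + 6.025714286 + 1.3
= 27.629 min

27.629 min


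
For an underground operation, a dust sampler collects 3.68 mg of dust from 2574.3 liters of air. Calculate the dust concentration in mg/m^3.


1.4295 mg/m^3

Convert liters to m^3: 1 m^3 = 1000 L
Concentration = mass / volume * 1000
= 3.68 / 2574.3 * 1000
= 0.00142951482 * 1000
= 1.4295 mg/m^3


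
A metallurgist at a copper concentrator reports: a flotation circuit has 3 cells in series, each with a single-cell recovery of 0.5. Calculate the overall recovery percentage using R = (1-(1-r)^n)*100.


Complement of single-cell recovery:
1 - r = 1 - 0.5 = 0.5
Raise to power n:
(1 - r)^3 = 0.5^3 = 0.125
Overall recovery:
R = (1 - 0.125) * 100
= 87.5%

87.5%


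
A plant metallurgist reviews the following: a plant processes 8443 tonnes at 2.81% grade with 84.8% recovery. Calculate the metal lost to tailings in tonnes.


36.0617 tonnes

Total metal in feed:
= 8443 * 2.81 / 100 = 237.2483 tonnes
Metal recovered:
= 237.2483 * 84.8 / 100 = 201.1865584 tonnes
Metal lost to tailings:
= 237.2483 - 201.1865584
= 36.0617 tonnes


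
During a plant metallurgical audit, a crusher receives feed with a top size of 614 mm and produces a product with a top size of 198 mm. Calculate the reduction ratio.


3.101

Reduction ratio = feed size / product size
= 614 / 198
= 3.101


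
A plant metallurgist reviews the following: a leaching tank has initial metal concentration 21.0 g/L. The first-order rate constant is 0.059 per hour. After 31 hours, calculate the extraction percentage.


Compute the exponent:
-k * t = -0.059 * 31 = -1.829
Remaining concentration:
C = 21.0 * exp(-1.829)
= 21.0 * 0.1605740616
= 3.372055293 g/L
Extracted = 21.0 - 3.372055293 = 17.62794471 g/L
Extraction % = 17.62794471 / 21.0 * 100
= 83.9426%

83.9426%


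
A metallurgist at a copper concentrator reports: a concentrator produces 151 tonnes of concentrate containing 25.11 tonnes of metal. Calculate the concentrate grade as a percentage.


Grade = (metal in concentrate / concentrate mass) * 100
= (25.11 / 151) * 100
= 0.1662913907 * 100
= 16.6291%

16.6291%


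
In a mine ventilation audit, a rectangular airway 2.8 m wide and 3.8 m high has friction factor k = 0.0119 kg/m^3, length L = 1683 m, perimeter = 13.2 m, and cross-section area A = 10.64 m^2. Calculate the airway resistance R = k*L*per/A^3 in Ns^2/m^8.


0.2195 Ns^2/m^8

Compute the numerator:
k * L * per = 0.0119 * 1683 * 13.2
= 264.36564
Compute the denominator:
A^3 = 10.64^3 = 1204.550144
Resistance:
R = 264.36564 / 1204.550144
= 0.2195 Ns^2/m^8


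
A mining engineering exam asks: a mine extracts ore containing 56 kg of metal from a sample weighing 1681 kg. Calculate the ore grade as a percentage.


Ore grade = (metal mass / ore mass) * 100
= (56 / 1681) * 100
= 0.03331350387 * 100
= 3.3314%

3.3314%


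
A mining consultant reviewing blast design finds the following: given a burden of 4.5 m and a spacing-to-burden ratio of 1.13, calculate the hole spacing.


5.085 m

Spacing = burden * ratio
= 4.5 * 1.13
= 5.085 m


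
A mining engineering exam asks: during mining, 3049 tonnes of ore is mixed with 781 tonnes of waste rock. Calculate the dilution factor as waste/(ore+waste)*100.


Total material = ore + waste
= 3049 + 781 = 3830 tonnes
Dilution = waste / total * 100
= 781 / 3830 * 100
= 0.2039164491 * 100
= 20.3916%

20.3916%


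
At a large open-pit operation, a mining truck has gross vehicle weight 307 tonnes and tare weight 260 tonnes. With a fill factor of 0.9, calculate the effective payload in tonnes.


Maximum payload = gross - tare
= 307 - 260 = 47 tonnes
Effective payload = max payload * fill factor
= 47 * 0.9
= 42.3 tonnes

42.3 tonnes


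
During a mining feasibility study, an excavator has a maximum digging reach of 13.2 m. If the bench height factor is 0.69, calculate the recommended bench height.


9.108 m

Bench height = reach * factor
= 13.2 * 0.69
= 9.108 m


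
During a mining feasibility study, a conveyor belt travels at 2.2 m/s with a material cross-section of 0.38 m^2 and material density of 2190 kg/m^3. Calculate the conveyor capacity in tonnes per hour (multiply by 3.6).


Volumetric flow = speed * area
= 2.2 * 0.38 = 0.836 m^3/s
Mass flow = volumetric * density
= 0.836 * 2190 = 1830.84 kg/s
Convert to t/h: multiply by 3.6
Capacity = 1830.84 * 3.6
= 6591.024 t/h

6591.024 t/h


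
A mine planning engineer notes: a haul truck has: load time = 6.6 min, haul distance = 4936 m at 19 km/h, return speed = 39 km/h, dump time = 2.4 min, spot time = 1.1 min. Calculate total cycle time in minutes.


33.2812 min

Convert haul speed to m/min: 19 * 1000/60 = 316.6666667 m/min
Haul time = 4936 / 316.6666667 = 15.58736842 min
Convert return speed to m/min: 39 * 1000/60 = 650 m/min
Return time = 4936 / 650 = 7.593846154 min
Total cycle time:
= 6.6 + 15.58736842 + 2.4 + 7.593846154 + 1.1
= 33.2812 min


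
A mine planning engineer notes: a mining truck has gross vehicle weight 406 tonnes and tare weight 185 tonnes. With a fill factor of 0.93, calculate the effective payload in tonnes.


Maximum payload = gross - tare
= 406 - 185 = 221 tonnes
Effective payload = max payload * fill factor
= 221 * 0.93
= 205.53 tonnes

205.53 tonnes


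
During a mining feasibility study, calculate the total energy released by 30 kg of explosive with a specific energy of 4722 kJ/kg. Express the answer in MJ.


141.66 MJ

Energy = mass * specific_energy / 1000
= 30 * 4722 / 1000
= 141660 / 1000
= 141.66 MJ


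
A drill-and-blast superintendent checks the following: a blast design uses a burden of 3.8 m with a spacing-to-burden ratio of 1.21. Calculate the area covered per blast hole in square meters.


17.4724 m^2

First, find the spacing:
Spacing = burden * ratio = 3.8 * 1.21
= 4.598 m
Then, calculate the area:
Area = burden * spacing = 3.8 * 4.598
= 17.4724 m^2


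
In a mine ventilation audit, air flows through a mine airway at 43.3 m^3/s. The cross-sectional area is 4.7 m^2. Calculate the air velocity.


9.2128 m/s

Velocity = flow rate / cross-sectional area
= 43.3 / 4.7
= 9.2128 m/s


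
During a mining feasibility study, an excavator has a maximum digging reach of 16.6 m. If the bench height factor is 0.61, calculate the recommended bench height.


Bench height = reach * factor
= 16.6 * 0.61
= 10.126 m

10.126 m


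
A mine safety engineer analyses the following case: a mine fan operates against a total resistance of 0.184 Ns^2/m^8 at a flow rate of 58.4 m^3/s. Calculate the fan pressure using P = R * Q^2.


Compute Q^2:
Q^2 = 58.4^2 = 3410.56
Compute pressure:
P = R * Q^2 = 0.184 * 3410.56
= 627.543 Pa

627.543 Pa


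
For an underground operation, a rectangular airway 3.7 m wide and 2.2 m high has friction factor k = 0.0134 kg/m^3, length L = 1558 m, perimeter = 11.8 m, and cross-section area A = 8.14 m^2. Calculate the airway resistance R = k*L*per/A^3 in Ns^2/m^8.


Compute the numerator:
k * L * per = 0.0134 * 1558 * 11.8
= 246.35096
Compute the denominator:
A^3 = 8.14^3 = 539.353144
Resistance:
R = 246.35096 / 539.353144
= 0.4568 Ns^2/m^8

0.4568 Ns^2/m^8


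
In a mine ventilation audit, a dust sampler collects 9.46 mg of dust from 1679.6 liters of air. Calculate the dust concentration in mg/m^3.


Convert liters to m^3: 1 m^3 = 1000 L
Concentration = mass / volume * 1000
= 9.46 / 1679.6 * 1000
= 0.005632293403 * 1000
= 5.6323 mg/m^3

5.6323 mg/m^3


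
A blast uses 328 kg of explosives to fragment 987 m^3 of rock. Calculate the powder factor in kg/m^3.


0.3323 kg/m^3

Powder factor = explosive mass / rock volume
= 328 / 987
= 0.3323 kg/m^3


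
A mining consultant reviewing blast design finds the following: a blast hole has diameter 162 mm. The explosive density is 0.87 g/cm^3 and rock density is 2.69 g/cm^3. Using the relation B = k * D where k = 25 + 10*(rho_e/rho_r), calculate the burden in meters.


4.5739 m

First, compute k:
rho_e / rho_r = 0.87 / 2.69 = 0.3234200743
k = 25 + 10 * 0.3234200743 = 28.23420074
Then, compute burden:
B = k * D / 1000 = 28.23420074 * 162 / 1000
= 4573.94052 / 1000
= 4.5739 m


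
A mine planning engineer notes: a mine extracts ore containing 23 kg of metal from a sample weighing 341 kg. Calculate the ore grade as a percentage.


Ore grade = (metal mass / ore mass) * 100
= (23 / 341) * 100
= 0.06744868035 * 100
= 6.7449%

6.7449%


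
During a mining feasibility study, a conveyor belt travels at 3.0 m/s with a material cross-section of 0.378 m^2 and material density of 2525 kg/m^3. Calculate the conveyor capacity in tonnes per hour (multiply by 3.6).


Volumetric flow = speed * area
= 3.0 * 0.378 = 1.134 m^3/s
Mass flow = volumetric * density
= 1.134 * 2525 = 2863.35 kg/s
Convert to t/h: multiply by 3.6
Capacity = 2863.35 * 3.6
= 10308.06 t/h

10308.06 t/h


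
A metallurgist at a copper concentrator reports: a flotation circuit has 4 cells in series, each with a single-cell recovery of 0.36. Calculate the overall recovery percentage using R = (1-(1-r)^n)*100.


83.2228%

Complement of single-cell recovery:
1 - r = 1 - 0.36 = 0.64
Raise to power n:
(1 - r)^4 = 0.64^4 = 0.16777216
Overall recovery:
R = (1 - 0.16777216) * 100
= 83.2228%


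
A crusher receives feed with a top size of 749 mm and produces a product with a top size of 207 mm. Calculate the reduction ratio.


3.6184

Reduction ratio = feed size / product size
= 749 / 207
= 3.6184


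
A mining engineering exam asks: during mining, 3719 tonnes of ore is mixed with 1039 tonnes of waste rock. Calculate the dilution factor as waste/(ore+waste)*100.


21.8369%

Total material = ore + waste
= 3719 + 1039 = 4758 tonnes
Dilution = waste / total * 100
= 1039 / 4758 * 100
= 0.2183690626 * 100
= 21.8369%


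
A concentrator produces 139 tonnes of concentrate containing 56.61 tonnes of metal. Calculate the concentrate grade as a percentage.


Grade = (metal in concentrate / concentrate mass) * 100
= (56.61 / 139) * 100
= 0.4072661871 * 100
= 40.7266%

40.7266%


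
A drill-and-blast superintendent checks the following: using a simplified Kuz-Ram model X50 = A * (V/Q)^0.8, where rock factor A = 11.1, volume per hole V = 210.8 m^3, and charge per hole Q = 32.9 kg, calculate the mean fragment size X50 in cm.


Compute V/Q:
V/Q = 210.8 / 32.9 = 6.407294833
Raise to the power 0.8:
(V/Q)^0.8 = 6.407294833^0.8 = 4.419160417
Multiply by A:
X50 = 11.1 * 4.419160417
= 49.0527 cm

49.0527 cm


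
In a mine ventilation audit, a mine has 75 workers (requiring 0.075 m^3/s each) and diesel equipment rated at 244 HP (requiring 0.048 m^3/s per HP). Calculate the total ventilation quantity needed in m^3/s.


17.337 m^3/s

Airflow for workers:
Q_people = 75 * 0.075 = 5.625 m^3/s
Airflow for diesel equipment:
Q_diesel = 244 * 0.048 = 11.712 m^3/s
Total ventilation:
Q_total = 5.625 + 11.712
= 17.337 m^3/s


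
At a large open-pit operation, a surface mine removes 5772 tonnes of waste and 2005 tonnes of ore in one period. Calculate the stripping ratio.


Stripping ratio = waste tonnage / ore tonnage
= 5772 / 2005
= 2.8788

2.8788


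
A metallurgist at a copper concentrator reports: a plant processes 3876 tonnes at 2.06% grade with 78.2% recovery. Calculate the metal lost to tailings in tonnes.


Total metal in feed:
= 3876 * 2.06 / 100 = 79.8456 tonnes
Metal recovered:
= 79.8456 * 78.2 / 100 = 62.4392592 tonnes
Metal lost to tailings:
= 79.8456 - 62.4392592
= 17.4063 tonnes

17.4063 tonnes


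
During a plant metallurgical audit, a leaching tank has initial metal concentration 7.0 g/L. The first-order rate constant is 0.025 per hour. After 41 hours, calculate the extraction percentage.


64.1204%

Compute the exponent:
-k * t = -0.025 * 41 = -1.025
Remaining concentration:
C = 7.0 * exp(-1.025)
= 7.0 * 0.3587964654
= 2.511575258 g/L
Extracted = 7.0 - 2.511575258 = 4.488424742 g/L
Extraction % = 4.488424742 / 7.0 * 100
= 64.1204%


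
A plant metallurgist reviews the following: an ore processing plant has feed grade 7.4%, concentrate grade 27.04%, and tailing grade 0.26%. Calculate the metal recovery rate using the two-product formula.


97.4232%

Using the two-product formula:
R = 100 * c * (f - t) / (f * (c - t))
Numerator = 100 * 27.04 * (7.4 - 0.26)
= 100 * 27.04 * 7.14
= 19306.56
Denominator = 7.4 * (27.04 - 0.26)
= 7.4 * 26.78
= 198.172
R = 19306.56 / 198.172
= 97.4232%


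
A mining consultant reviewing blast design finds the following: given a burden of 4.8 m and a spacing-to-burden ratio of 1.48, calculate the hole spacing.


Spacing = burden * ratio
= 4.8 * 1.48
= 7.104 m

7.104 m


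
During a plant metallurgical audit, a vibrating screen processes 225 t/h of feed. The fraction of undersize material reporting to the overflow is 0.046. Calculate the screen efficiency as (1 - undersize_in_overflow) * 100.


95.4%

Screen efficiency = (1 - fraction of undersize in overflow) * 100
= (1 - 0.046) * 100
= 0.954 * 100
= 95.4%


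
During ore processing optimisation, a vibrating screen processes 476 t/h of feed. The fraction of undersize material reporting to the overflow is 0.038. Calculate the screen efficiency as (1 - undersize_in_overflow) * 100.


Screen efficiency = (1 - fraction of undersize in overflow) * 100
= (1 - 0.038) * 100
= 0.962 * 100
= 96.2%

96.2%


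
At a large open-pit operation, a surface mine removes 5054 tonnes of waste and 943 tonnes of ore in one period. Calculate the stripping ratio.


Stripping ratio = waste tonnage / ore tonnage
= 5054 / 943
= 5.3595

5.3595


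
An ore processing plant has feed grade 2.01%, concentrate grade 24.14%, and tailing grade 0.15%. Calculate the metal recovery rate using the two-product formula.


Using the two-product formula:
R = 100 * c * (f - t) / (f * (c - t))
Numerator = 100 * 24.14 * (2.01 - 0.15)
= 100 * 24.14 * 1.86
= 4490.04
Denominator = 2.01 * (24.14 - 0.15)
= 2.01 * 23.99
= 48.2199
R = 4490.04 / 48.2199
= 93.1159%

93.1159%


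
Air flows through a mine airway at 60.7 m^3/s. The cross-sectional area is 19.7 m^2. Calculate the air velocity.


3.0812 m/s

Velocity = flow rate / cross-sectional area
= 60.7 / 19.7
= 3.0812 m/s


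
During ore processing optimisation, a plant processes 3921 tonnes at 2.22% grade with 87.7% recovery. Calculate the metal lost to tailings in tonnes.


10.7067 tonnes

Total metal in feed:
= 3921 * 2.22 / 100 = 87.0462 tonnes
Metal recovered:
= 87.0462 * 87.7 / 100 = 76.3395174 tonnes
Metal lost to tailings:
= 87.0462 - 76.3395174
= 10.7067 tonnes


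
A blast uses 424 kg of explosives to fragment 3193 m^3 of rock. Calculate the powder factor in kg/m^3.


Powder factor = explosive mass / rock volume
= 424 / 3193
= 0.1328 kg/m^3

0.1328 kg/m^3


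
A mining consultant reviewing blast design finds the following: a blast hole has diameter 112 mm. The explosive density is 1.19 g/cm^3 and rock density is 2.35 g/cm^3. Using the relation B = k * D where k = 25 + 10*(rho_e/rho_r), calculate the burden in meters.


First, compute k:
rho_e / rho_r = 1.19 / 2.35 = 0.5063829787
k = 25 + 10 * 0.5063829787 = 30.06382979
Then, compute burden:
B = k * D / 1000 = 30.06382979 * 112 / 1000
= 3367.148936 / 1000
= 3.3671 m

3.3671 m


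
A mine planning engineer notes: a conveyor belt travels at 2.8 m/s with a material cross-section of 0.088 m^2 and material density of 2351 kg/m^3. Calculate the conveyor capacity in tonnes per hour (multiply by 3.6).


Volumetric flow = speed * area
= 2.8 * 0.088 = 0.2464 m^3/s
Mass flow = volumetric * density
= 0.2464 * 2351 = 579.2864 kg/s
Convert to t/h: multiply by 3.6
Capacity = 579.2864 * 3.6
= 2085.431 t/h

2085.431 t/h


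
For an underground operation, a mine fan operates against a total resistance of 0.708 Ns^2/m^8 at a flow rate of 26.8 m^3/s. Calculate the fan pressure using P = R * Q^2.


Compute Q^2:
Q^2 = 26.8^2 = 718.24
Compute pressure:
P = R * Q^2 = 0.708 * 718.24
= 508.5139 Pa

508.5139 Pa


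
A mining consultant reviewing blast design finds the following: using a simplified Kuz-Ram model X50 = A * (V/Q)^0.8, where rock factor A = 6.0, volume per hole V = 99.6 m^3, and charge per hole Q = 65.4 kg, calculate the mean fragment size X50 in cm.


8.4003 cm

Compute V/Q:
V/Q = 99.6 / 65.4 = 1.52293578
Raise to the power 0.8:
(V/Q)^0.8 = 1.52293578^0.8 = 1.400055565
Multiply by A:
X50 = 6.0 * 1.400055565
= 8.4003 cm


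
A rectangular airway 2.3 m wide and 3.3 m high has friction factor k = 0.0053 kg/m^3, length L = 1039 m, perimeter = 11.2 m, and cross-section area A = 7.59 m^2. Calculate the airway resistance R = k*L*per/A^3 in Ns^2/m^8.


Compute the numerator:
k * L * per = 0.0053 * 1039 * 11.2
= 61.67504
Compute the denominator:
A^3 = 7.59^3 = 437.245479
Resistance:
R = 61.67504 / 437.245479
= 0.1411 Ns^2/m^8

0.1411 Ns^2/m^8


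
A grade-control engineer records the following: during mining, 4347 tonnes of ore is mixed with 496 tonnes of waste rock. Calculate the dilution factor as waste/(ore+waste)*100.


10.2416%

Total material = ore + waste
= 4347 + 496 = 4843 tonnes
Dilution = waste / total * 100
= 496 / 4843 * 100
= 0.1024158579 * 100
= 10.2416%


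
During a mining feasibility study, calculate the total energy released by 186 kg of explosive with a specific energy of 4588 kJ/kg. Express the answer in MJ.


853.368 MJ

Energy = mass * specific_energy / 1000
= 186 * 4588 / 1000
= 853368 / 1000
= 853.368 MJ


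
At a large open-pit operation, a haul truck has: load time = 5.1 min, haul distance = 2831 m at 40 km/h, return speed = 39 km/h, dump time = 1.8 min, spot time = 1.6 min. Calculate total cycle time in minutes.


Convert haul speed to m/min: 40 * 1000/60 = 666.6666667 m/min
Haul time = 2831 / 666.6666667 = 4.2465 min
Convert return speed to m/min: 39 * 1000/60 = 650 m/min
Return time = 2831 / 650 = 4.355384615 min
Total cycle time:
= 5.1 + 4.2465 + 1.8 + 4.355384615 + 1.6
= 17.1019 min

17.1019 min


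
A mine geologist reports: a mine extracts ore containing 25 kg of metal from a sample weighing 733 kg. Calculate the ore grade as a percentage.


3.4106%

Ore grade = (metal mass / ore mass) * 100
= (25 / 733) * 100
= 0.03410641201 * 100
= 3.4106%


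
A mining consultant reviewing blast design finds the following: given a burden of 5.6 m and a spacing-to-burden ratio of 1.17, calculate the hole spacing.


6.552 m

Spacing = burden * ratio
= 5.6 * 1.17
= 6.552 m


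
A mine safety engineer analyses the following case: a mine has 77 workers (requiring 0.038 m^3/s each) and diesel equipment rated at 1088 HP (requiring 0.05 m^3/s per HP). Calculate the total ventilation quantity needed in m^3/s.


Airflow for workers:
Q_people = 77 * 0.038 = 2.926 m^3/s
Airflow for diesel equipment:
Q_diesel = 1088 * 0.05 = 54.4 m^3/s
Total ventilation:
Q_total = 2.926 + 54.4
= 57.326 m^3/s

57.326 m^3/s


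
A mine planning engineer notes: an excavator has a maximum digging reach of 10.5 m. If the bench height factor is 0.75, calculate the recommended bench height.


Bench height = reach * factor
= 10.5 * 0.75
= 7.875 m

7.875 m


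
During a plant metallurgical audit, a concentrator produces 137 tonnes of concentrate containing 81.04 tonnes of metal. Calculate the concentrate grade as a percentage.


Grade = (metal in concentrate / concentrate mass) * 100
= (81.04 / 137) * 100
= 0.5915328467 * 100
= 59.1533%

59.1533%


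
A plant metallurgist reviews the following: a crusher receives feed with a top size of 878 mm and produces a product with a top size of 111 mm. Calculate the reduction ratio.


7.9099

Reduction ratio = feed size / product size
= 878 / 111
= 7.9099


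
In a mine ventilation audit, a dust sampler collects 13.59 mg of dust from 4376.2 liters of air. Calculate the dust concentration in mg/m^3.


Convert liters to m^3: 1 m^3 = 1000 L
Concentration = mass / volume * 1000
= 13.59 / 4376.2 * 1000
= 0.003105433938 * 1000
= 3.1054 mg/m^3

3.1054 mg/m^3


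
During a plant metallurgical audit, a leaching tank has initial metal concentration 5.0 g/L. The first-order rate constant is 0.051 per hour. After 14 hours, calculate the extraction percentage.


51.0318%

Compute the exponent:
-k * t = -0.051 * 14 = -0.714
Remaining concentration:
C = 5.0 * exp(-0.714)
= 5.0 * 0.4896815486
= 2.448407743 g/L
Extracted = 5.0 - 2.448407743 = 2.551592257 g/L
Extraction % = 2.551592257 / 5.0 * 100
= 51.0318%


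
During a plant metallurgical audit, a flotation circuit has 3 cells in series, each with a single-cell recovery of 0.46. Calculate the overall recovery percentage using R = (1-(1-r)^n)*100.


84.2536%

Complement of single-cell recovery:
1 - r = 1 - 0.46 = 0.54
Raise to power n:
(1 - r)^3 = 0.54^3 = 0.157464
Overall recovery:
R = (1 - 0.157464) * 100
= 84.2536%


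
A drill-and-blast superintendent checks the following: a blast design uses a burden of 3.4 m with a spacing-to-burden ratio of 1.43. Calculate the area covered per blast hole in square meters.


16.5308 m^2

First, find the spacing:
Spacing = burden * ratio = 3.4 * 1.43
= 4.862 m
Then, calculate the area:
Area = burden * spacing = 3.4 * 4.862
= 16.5308 m^2


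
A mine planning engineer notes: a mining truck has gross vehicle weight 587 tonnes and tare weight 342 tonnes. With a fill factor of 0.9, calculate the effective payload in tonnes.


Maximum payload = gross - tare
= 587 - 342 = 245 tonnes
Effective payload = max payload * fill factor
= 245 * 0.9
= 220.5 tonnes

220.5 tonnes


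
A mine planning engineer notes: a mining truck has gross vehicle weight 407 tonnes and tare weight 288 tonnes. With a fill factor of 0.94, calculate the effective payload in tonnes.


111.86 tonnes

Maximum payload = gross - tare
= 407 - 288 = 119 tonnes
Effective payload = max payload * fill factor
= 119 * 0.94
= 111.86 tonnes


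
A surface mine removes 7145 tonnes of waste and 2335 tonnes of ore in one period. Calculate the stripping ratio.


Stripping ratio = waste tonnage / ore tonnage
= 7145 / 2335
= 3.06

3.06


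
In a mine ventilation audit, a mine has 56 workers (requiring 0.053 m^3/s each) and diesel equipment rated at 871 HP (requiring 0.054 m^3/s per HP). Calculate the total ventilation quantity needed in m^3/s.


Airflow for workers:
Q_people = 56 * 0.053 = 2.968 m^3/s
Airflow for diesel equipment:
Q_diesel = 871 * 0.054 = 47.034 m^3/s
Total ventilation:
Q_total = 2.968 + 47.034
= 50.002 m^3/s

50.002 m^3/s


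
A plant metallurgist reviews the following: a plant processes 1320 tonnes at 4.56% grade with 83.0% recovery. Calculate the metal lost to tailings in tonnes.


10.2326 tonnes

Total metal in feed:
= 1320 * 4.56 / 100 = 60.192 tonnes
Metal recovered:
= 60.192 * 83.0 / 100 = 49.95936 tonnes
Metal lost to tailings:
= 60.192 - 49.95936
= 10.2326 tonnes


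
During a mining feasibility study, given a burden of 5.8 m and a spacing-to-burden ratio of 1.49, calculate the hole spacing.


8.642 m

Spacing = burden * ratio
= 5.8 * 1.49
= 8.642 m


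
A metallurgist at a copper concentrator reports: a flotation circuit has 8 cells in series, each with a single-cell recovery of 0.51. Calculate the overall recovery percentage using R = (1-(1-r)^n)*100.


99.6677%

Complement of single-cell recovery:
1 - r = 1 - 0.51 = 0.49
Raise to power n:
(1 - r)^8 = 0.49^8 = 0.003323293057
Overall recovery:
R = (1 - 0.003323293057) * 100
= 99.6677%


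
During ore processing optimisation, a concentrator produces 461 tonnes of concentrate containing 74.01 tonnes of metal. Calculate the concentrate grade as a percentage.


16.0542%

Grade = (metal in concentrate / concentrate mass) * 100
= (74.01 / 461) * 100
= 0.1605422993 * 100
= 16.0542%


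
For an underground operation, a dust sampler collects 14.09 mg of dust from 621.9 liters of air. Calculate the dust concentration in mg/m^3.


Convert liters to m^3: 1 m^3 = 1000 L
Concentration = mass / volume * 1000
= 14.09 / 621.9 * 1000
= 0.02265637562 * 1000
= 22.6564 mg/m^3

22.6564 mg/m^3


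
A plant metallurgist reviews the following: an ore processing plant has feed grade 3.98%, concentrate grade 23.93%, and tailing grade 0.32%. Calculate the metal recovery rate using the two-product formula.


Using the two-product formula:
R = 100 * c * (f - t) / (f * (c - t))
Numerator = 100 * 23.93 * (3.98 - 0.32)
= 100 * 23.93 * 3.66
= 8758.38
Denominator = 3.98 * (23.93 - 0.32)
= 3.98 * 23.61
= 93.9678
R = 8758.38 / 93.9678
= 93.2062%

93.2062%


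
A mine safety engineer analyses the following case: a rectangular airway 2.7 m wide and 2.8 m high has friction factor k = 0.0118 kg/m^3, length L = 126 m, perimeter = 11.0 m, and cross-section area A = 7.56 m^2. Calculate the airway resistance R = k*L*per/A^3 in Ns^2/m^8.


0.0379 Ns^2/m^8

Compute the numerator:
k * L * per = 0.0118 * 126 * 11.0
= 16.3548
Compute the denominator:
A^3 = 7.56^3 = 432.081216
Resistance:
R = 16.3548 / 432.081216
= 0.0379 Ns^2/m^8


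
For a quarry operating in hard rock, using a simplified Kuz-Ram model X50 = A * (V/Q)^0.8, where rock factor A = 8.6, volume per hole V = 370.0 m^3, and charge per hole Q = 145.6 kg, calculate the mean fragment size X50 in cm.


Compute V/Q:
V/Q = 370.0 / 145.6 = 2.541208791
Raise to the power 0.8:
(V/Q)^0.8 = 2.541208791^0.8 = 2.108784881
Multiply by A:
X50 = 8.6 * 2.108784881
= 18.1355 cm

18.1355 cm


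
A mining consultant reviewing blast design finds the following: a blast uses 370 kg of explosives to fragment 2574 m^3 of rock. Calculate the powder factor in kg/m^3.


0.1437 kg/m^3

Powder factor = explosive mass / rock volume
= 370 / 2574
= 0.1437 kg/m^3


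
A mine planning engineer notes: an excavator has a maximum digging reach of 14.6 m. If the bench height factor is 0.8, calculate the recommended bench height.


11.68 m

Bench height = reach * factor
= 14.6 * 0.8
= 11.68 m


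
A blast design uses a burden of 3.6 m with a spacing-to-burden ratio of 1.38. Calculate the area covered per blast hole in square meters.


First, find the spacing:
Spacing = burden * ratio = 3.6 * 1.38
= 4.968 m
Then, calculate the area:
Area = burden * spacing = 3.6 * 4.968
= 17.8848 m^2

17.8848 m^2


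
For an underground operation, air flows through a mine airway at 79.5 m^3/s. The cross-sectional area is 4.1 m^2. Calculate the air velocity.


19.3902 m/s

Velocity = flow rate / cross-sectional area
= 79.5 / 4.1
= 19.3902 m/s


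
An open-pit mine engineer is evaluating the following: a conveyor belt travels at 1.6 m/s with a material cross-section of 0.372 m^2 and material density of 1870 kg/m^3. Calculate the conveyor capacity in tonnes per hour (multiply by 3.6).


Volumetric flow = speed * area
= 1.6 * 0.372 = 0.5952 m^3/s
Mass flow = volumetric * density
= 0.5952 * 1870 = 1113.024 kg/s
Convert to t/h: multiply by 3.6
Capacity = 1113.024 * 3.6
= 4006.8864 t/h

4006.8864 t/h


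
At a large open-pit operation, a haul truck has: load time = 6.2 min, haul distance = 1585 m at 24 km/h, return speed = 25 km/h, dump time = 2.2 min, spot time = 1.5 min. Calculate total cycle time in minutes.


17.6665 min

Convert haul speed to m/min: 24 * 1000/60 = 400 m/min
Haul time = 1585 / 400 = 3.9625 min
Convert return speed to m/min: 25 * 1000/60 = 416.6666667 m/min
Return time = 1585 / 416.6666667 = 3.804 min
Total cycle time:
= 6.2 + 3.9625 + 2.2 + 3.804 + 1.5
= 17.6665 min


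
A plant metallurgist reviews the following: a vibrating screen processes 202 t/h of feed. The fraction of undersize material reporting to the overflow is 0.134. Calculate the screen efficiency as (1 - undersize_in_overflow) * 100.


Screen efficiency = (1 - fraction of undersize in overflow) * 100
= (1 - 0.134) * 100
= 0.866 * 100
= 86.6%

86.6%


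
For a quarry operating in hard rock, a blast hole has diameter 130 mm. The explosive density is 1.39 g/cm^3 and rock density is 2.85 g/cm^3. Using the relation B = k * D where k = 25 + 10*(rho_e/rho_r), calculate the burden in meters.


3.884 m

First, compute k:
rho_e / rho_r = 1.39 / 2.85 = 0.4877192982
k = 25 + 10 * 0.4877192982 = 29.87719298
Then, compute burden:
B = k * D / 1000 = 29.87719298 * 130 / 1000
= 3884.035088 / 1000
= 3.884 m


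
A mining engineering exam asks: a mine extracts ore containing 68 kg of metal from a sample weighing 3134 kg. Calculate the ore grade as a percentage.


Ore grade = (metal mass / ore mass) * 100
= (68 / 3134) * 100
= 0.02169751117 * 100
= 2.1698%

2.1698%


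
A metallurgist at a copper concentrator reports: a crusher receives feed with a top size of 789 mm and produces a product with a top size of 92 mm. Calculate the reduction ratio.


8.5761

Reduction ratio = feed size / product size
= 789 / 92
= 8.5761


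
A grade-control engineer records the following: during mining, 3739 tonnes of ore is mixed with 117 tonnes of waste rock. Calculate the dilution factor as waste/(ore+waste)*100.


3.0342%

Total material = ore + waste
= 3739 + 117 = 3856 tonnes
Dilution = waste / total * 100
= 117 / 3856 * 100
= 0.03034232365 * 100
= 3.0342%


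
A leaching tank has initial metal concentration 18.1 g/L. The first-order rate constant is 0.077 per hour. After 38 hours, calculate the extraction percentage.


Compute the exponent:
-k * t = -0.077 * 38 = -2.926
Remaining concentration:
C = 18.1 * exp(-2.926)
= 18.1 * 0.05361105404
= 0.9703600782 g/L
Extracted = 18.1 - 0.9703600782 = 17.12963992 g/L
Extraction % = 17.12963992 / 18.1 * 100
= 94.6389%

94.6389%


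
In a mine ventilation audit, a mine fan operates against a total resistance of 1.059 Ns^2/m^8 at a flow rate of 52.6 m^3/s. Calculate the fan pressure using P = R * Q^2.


Compute Q^2:
Q^2 = 52.6^2 = 2766.76
Compute pressure:
P = R * Q^2 = 1.059 * 2766.76
= 2929.9988 Pa

2929.9988 Pa


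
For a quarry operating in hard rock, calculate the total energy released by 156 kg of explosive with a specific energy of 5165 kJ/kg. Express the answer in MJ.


Energy = mass * specific_energy / 1000
= 156 * 5165 / 1000
= 805740 / 1000
= 805.74 MJ

805.74 MJ


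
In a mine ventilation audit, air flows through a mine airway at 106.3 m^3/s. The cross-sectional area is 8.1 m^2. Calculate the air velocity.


Velocity = flow rate / cross-sectional area
= 106.3 / 8.1
= 13.1235 m/s

13.1235 m/s


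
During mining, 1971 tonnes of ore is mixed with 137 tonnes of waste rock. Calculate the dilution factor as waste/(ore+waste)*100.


Total material = ore + waste
= 1971 + 137 = 2108 tonnes
Dilution = waste / total * 100
= 137 / 2108 * 100
= 0.06499051233 * 100
= 6.4991%

6.4991%


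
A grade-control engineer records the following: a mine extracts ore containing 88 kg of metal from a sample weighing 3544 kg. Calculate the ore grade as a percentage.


2.4831%

Ore grade = (metal mass / ore mass) * 100
= (88 / 3544) * 100
= 0.02483069977 * 100
= 2.4831%


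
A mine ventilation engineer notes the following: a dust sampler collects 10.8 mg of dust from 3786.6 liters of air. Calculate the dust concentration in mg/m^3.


Convert liters to m^3: 1 m^3 = 1000 L
Concentration = mass / volume * 1000
= 10.8 / 3786.6 * 1000
= 0.00285216289 * 1000
= 2.8522 mg/m^3

2.8522 mg/m^3


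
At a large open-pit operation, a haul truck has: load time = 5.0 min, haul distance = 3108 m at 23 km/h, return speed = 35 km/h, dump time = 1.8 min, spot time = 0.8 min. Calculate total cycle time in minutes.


Convert haul speed to m/min: 23 * 1000/60 = 383.3333333 m/min
Haul time = 3108 / 383.3333333 = 8.107826087 min
Convert return speed to m/min: 35 * 1000/60 = 583.3333333 m/min
Return time = 3108 / 583.3333333 = 5.328 min
Total cycle time:
= 5.0 + 8.107826087 + 1.8 + 5.328 + 0.8
= 21.0358 min

21.0358 min


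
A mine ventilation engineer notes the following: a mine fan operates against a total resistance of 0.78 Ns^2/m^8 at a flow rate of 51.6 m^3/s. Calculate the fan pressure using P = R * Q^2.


2076.7968 Pa

Compute Q^2:
Q^2 = 51.6^2 = 2662.56
Compute pressure:
P = R * Q^2 = 0.78 * 2662.56
= 2076.7968 Pa


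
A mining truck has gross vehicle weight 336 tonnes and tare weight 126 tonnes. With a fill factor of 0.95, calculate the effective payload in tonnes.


Maximum payload = gross - tare
= 336 - 126 = 210 tonnes
Effective payload = max payload * fill factor
= 210 * 0.95
= 199.5 tonnes

199.5 tonnes


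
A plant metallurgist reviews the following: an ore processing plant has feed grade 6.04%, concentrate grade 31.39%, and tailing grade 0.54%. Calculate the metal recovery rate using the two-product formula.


Using the two-product formula:
R = 100 * c * (f - t) / (f * (c - t))
Numerator = 100 * 31.39 * (6.04 - 0.54)
= 100 * 31.39 * 5.5
= 17264.5
Denominator = 6.04 * (31.39 - 0.54)
= 6.04 * 30.85
= 186.334
R = 17264.5 / 186.334
= 92.6535%

92.6535%


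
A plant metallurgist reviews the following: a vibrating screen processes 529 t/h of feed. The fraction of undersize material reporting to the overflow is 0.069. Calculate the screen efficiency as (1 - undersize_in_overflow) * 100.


93.1%

Screen efficiency = (1 - fraction of undersize in overflow) * 100
= (1 - 0.069) * 100
= 0.931 * 100
= 93.1%


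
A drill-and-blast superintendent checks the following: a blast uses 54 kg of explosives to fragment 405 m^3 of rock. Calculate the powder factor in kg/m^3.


0.1333 kg/m^3

Powder factor = explosive mass / rock volume
= 54 / 405
= 0.1333 kg/m^3


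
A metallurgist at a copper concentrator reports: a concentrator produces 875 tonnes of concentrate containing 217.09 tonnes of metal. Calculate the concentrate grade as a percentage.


24.8103%

Grade = (metal in concentrate / concentrate mass) * 100
= (217.09 / 875) * 100
= 0.2481028571 * 100
= 24.8103%


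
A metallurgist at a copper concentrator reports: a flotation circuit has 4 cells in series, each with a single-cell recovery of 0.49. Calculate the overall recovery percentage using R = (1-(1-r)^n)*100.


93.2348%

Complement of single-cell recovery:
1 - r = 1 - 0.49 = 0.51
Raise to power n:
(1 - r)^4 = 0.51^4 = 0.06765201
Overall recovery:
R = (1 - 0.06765201) * 100
= 93.2348%


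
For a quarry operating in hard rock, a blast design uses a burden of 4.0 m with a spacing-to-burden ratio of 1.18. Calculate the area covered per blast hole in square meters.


18.88 m^2

First, find the spacing:
Spacing = burden * ratio = 4.0 * 1.18
= 4.72 m
Then, calculate the area:
Area = burden * spacing = 4.0 * 4.72
= 18.88 m^2


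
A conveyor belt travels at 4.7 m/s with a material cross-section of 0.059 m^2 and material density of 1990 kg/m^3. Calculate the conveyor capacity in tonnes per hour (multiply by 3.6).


Volumetric flow = speed * area
= 4.7 * 0.059 = 0.2773 m^3/s
Mass flow = volumetric * density
= 0.2773 * 1990 = 551.827 kg/s
Convert to t/h: multiply by 3.6
Capacity = 551.827 * 3.6
= 1986.5772 t/h

1986.5772 t/h


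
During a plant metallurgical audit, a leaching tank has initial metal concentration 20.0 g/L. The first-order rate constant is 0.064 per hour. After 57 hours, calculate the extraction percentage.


Compute the exponent:
-k * t = -0.064 * 57 = -3.648
Remaining concentration:
C = 20.0 * exp(-3.648)
= 20.0 * 0.02604316305
= 0.5208632611 g/L
Extracted = 20.0 - 0.5208632611 = 19.47913674 g/L
Extraction % = 19.47913674 / 20.0 * 100
= 97.3957%

97.3957%


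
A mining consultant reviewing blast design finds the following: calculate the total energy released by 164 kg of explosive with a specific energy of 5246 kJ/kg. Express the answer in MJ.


Energy = mass * specific_energy / 1000
= 164 * 5246 / 1000
= 860344 / 1000
= 860.344 MJ

860.344 MJ


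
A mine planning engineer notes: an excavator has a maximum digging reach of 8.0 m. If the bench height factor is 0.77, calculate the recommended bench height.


Bench height = reach * factor
= 8.0 * 0.77
= 6.16 m

6.16 m


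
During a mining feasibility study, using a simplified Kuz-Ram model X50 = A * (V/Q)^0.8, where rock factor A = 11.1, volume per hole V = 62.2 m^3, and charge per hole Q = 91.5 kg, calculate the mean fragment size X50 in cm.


Compute V/Q:
V/Q = 62.2 / 91.5 = 0.6797814208
Raise to the power 0.8:
(V/Q)^0.8 = 0.6797814208^0.8 = 0.7343370365
Multiply by A:
X50 = 11.1 * 0.7343370365
= 8.1511 cm

8.1511 cm


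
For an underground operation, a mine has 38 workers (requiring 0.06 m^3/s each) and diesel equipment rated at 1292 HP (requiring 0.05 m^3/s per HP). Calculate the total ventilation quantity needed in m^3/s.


Airflow for workers:
Q_people = 38 * 0.06 = 2.28 m^3/s
Airflow for diesel equipment:
Q_diesel = 1292 * 0.05 = 64.6 m^3/s
Total ventilation:
Q_total = 2.28 + 64.6
= 66.88 m^3/s

66.88 m^3/s


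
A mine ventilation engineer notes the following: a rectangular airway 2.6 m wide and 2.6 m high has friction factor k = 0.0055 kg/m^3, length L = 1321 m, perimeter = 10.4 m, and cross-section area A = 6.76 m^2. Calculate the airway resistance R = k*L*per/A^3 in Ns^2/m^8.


0.2446 Ns^2/m^8

Compute the numerator:
k * L * per = 0.0055 * 1321 * 10.4
= 75.5612
Compute the denominator:
A^3 = 6.76^3 = 308.915776
Resistance:
R = 75.5612 / 308.915776
= 0.2446 Ns^2/m^8


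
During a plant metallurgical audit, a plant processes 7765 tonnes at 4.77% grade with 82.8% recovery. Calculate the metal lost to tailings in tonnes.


Total metal in feed:
= 7765 * 4.77 / 100 = 370.3905 tonnes
Metal recovered:
= 370.3905 * 82.8 / 100 = 306.683334 tonnes
Metal lost to tailings:
= 370.3905 - 306.683334
= 63.7072 tonnes

63.7072 tonnes


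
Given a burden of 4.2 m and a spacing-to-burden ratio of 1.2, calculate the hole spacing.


Spacing = burden * ratio
= 4.2 * 1.2
= 5.04 m

5.04 m


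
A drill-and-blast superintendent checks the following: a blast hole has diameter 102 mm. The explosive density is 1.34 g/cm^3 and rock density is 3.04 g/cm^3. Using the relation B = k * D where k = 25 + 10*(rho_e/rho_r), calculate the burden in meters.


First, compute k:
rho_e / rho_r = 1.34 / 3.04 = 0.4407894737
k = 25 + 10 * 0.4407894737 = 29.40789474
Then, compute burden:
B = k * D / 1000 = 29.40789474 * 102 / 1000
= 2999.605263 / 1000
= 2.9996 m

2.9996 m
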